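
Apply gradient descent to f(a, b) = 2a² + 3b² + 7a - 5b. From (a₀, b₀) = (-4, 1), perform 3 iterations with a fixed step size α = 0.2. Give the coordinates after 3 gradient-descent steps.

∇f = (4a + 7, 6b - 5)
(a₁, b₁) = (-4, 1) − 0.2·(-9, 1) = (-2.2, 0.8)
(a₂, b₂) = (-2.2, 0.8) − 0.2·(-1.8, -0.2) = (-1.84, 0.84)
(a₃, b₃) = (-1.84, 0.84) − 0.2·(-0.36, 0.04) = (-1.768, 0.832)

(-1.768, 0.832)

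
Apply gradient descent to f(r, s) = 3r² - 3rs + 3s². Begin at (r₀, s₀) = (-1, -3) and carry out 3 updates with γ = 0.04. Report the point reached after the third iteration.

(-1.1008, -1.625088)

∇f = (6r - 3s, -3r + 6s)
Step 1: at (-1, -3), ∇f = (3, -15) → (-1, -3) − 0.04·(3, -15) = (-1.12, -2.4)
Step 2: at (-1.12, -2.4), ∇f = (0.48, -11.04) → (-1.12, -2.4) − 0.04·(0.48, -11.04) = (-1.1392, -1.9584)
Step 3: at (-1.1392, -1.9584), ∇f = (-0.96, -8.3328) → (-1.1392, -1.9584) − 0.04·(-0.96, -8.3328) = (-1.1008, -1.625088)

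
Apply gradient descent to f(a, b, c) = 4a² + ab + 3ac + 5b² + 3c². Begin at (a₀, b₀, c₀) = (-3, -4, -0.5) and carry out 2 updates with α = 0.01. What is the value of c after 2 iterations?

∇f = (8a + b + 3c, a + 10b, 3a + 6c)
Step 1: at (-3, -4, -0.5), ∇f = (-29.5, -43, -12) → (-3, -4, -0.5) − 0.01·(-29.5, -43, -12) = (-2.705, -3.57, -0.38)
Step 2: at (-2.705, -3.57, -0.38), ∇f = (-26.35, -38.405, -10.395) → (-2.705, -3.57, -0.38) − 0.01·(-26.35, -38.405, -10.395) = (-2.4415, -3.18595, -0.27605)
c = -0.27605

-0.27605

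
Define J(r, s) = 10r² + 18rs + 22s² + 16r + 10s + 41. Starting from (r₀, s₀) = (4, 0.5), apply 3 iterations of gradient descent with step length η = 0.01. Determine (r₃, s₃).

(1.845772, -1.0362)

∇J = (20r + 18s + 16, 18r + 44s + 10)
Step 1: at (4, 0.5), ∇J = (105, 104) → (4, 0.5) − 0.01·(105, 104) = (2.95, -0.54)
Step 2: at (2.95, -0.54), ∇J = (65.28, 39.34) → (2.95, -0.54) − 0.01·(65.28, 39.34) = (2.2972, -0.9334)
Step 3: at (2.2972, -0.9334), ∇J = (45.1428, 10.28) → (2.2972, -0.9334) − 0.01·(45.1428, 10.28) = (1.845772, -1.0362)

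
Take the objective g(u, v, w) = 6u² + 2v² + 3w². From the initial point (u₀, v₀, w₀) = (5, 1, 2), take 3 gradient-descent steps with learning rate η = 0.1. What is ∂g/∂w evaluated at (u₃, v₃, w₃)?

0.768

∇g = (12u, 4v, 6w)
(u₁, v₁, w₁) = (5, 1, 2) − 0.1·(60, 4, 12) = (-1, 0.6, 0.8)
(u₂, v₂, w₂) = (-1, 0.6, 0.8) − 0.1·(-12, 2.4, 4.8) = (0.2, 0.36, 0.32)
(u₃, v₃, w₃) = (0.2, 0.36, 0.32) − 0.1·(2.4, 1.44, 1.92) = (-0.04, 0.216, 0.128)
∂g/∂w at (-0.04, 0.216, 0.128) = 0.768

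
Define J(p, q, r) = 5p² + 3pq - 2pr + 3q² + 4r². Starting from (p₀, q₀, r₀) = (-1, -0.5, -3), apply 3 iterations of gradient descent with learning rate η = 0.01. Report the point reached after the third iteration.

(-0.8435825, -0.335348, -2.388238)

∇J = (10p + 3q - 2r, 3p + 6q, -2p + 8r)
(p₁, q₁, r₁) = (-1, -0.5, -3) − 0.01·(-5.5, -6, -22) = (-0.945, -0.44, -2.78)
(p₂, q₂, r₂) = (-0.945, -0.44, -2.78) − 0.01·(-5.21, -5.475, -20.35) = (-0.8929, -0.38525, -2.5765)
(p₃, q₃, r₃) = (-0.8929, -0.38525, -2.5765) − 0.01·(-4.93175, -4.9902, -18.8262) = (-0.8435825, -0.335348, -2.388238)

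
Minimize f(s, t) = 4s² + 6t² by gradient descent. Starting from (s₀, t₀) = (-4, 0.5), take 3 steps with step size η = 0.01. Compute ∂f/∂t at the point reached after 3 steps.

∇f = (8s, 12t)
(s₁, t₁) = (-4, 0.5) − 0.01·(-32, 6) = (-3.68, 0.44)
(s₂, t₂) = (-3.68, 0.44) − 0.01·(-29.44, 5.28) = (-3.3856, 0.3872)
(s₃, t₃) = (-3.3856, 0.3872) − 0.01·(-27.0848, 4.6464) = (-3.114752, 0.340736)
∂f/∂t at (-3.114752, 0.340736) = 4.088832

4.088832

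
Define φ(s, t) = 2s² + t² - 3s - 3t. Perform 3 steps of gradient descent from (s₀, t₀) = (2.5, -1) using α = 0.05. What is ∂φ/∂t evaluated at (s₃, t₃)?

∇φ = (4s - 3, 2t - 3)
Step 1: at (2.5, -1), ∇φ = (7, -5) → (2.5, -1) − 0.05·(7, -5) = (2.15, -0.75)
Step 2: at (2.15, -0.75), ∇φ = (5.6, -4.5) → (2.15, -0.75) − 0.05·(5.6, -4.5) = (1.87, -0.525)
Step 3: at (1.87, -0.525), ∇φ = (4.48, -4.05) → (1.87, -0.525) − 0.05·(4.48, -4.05) = (1.646, -0.3225)
∂φ/∂t at (1.646, -0.3225) = -3.645

-3.645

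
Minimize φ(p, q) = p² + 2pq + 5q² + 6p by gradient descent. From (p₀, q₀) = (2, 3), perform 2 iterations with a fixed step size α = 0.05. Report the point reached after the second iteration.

∇φ = (2p + 2q + 6, 2p + 10q)
(p₁, q₁) = (2, 3) − 0.05·(16, 34) = (1.2, 1.3)
(p₂, q₂) = (1.2, 1.3) − 0.05·(11, 15.4) = (0.65, 0.53)

(0.65, 0.53)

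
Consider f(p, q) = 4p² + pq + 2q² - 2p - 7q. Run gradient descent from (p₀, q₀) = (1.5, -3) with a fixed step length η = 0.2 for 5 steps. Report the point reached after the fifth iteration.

∇f = (8p + q - 2, p + 4q - 7)
Step 1: at (1.5, -3), ∇f = (7, -17.5) → (1.5, -3) − 0.2·(7, -17.5) = (0.1, 0.5)
Step 2: at (0.1, 0.5), ∇f = (-0.7, -4.9) → (0.1, 0.5) − 0.2·(-0.7, -4.9) = (0.24, 1.48)
Step 3: at (0.24, 1.48), ∇f = (1.4, -0.84) → (0.24, 1.48) − 0.2·(1.4, -0.84) = (-0.04, 1.648)
Step 4: at (-0.04, 1.648), ∇f = (-0.672, -0.448) → (-0.04, 1.648) − 0.2·(-0.672, -0.448) = (0.0944, 1.7376)
Step 5: at (0.0944, 1.7376), ∇f = (0.4928, 0.0448) → (0.0944, 1.7376) − 0.2·(0.4928, 0.0448) = (-0.00416, 1.72864)

(-0.00416, 1.72864)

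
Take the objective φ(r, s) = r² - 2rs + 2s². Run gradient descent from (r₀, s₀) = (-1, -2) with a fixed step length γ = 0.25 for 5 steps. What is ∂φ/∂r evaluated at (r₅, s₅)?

∇φ = (2r - 2s, -2r + 4s)
(r₁, s₁) = (-1, -2) − 0.25·(2, -6) = (-1.5, -0.5)
(r₂, s₂) = (-1.5, -0.5) − 0.25·(-2, 1) = (-1, -0.75)
(r₃, s₃) = (-1, -0.75) − 0.25·(-0.5, -1) = (-0.875, -0.5)
(r₄, s₄) = (-0.875, -0.5) − 0.25·(-0.75, -0.25) = (-0.6875, -0.4375)
(r₅, s₅) = (-0.6875, -0.4375) − 0.25·(-0.5, -0.375) = (-0.5625, -0.34375)
∂φ/∂r at (-0.5625, -0.34375) = -0.4375

-0.4375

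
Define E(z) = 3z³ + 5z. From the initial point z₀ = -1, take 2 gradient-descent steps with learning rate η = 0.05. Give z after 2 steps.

E′(z) = 9z² + 5
Step 1: E′(-1) = 14; z₁ = -1 − 0.05·14 = -1.7
Step 2: E′(-1.7) = 31.01; z₂ = -1.7 − 0.05·31.01 = -3.2505

-3.2505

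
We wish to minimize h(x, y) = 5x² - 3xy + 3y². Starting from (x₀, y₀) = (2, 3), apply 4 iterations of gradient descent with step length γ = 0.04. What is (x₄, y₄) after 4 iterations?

∇h = (10x - 3y, -3x + 6y)
Step 1: at (2, 3), ∇h = (11, 12) → (2, 3) − 0.04·(11, 12) = (1.56, 2.52)
Step 2: at (1.56, 2.52), ∇h = (8.04, 10.44) → (1.56, 2.52) − 0.04·(8.04, 10.44) = (1.2384, 2.1024)
Step 3: at (1.2384, 2.1024), ∇h = (6.0768, 8.8992) → (1.2384, 2.1024) − 0.04·(6.0768, 8.8992) = (0.995328, 1.746432)
Step 4: at (0.995328, 1.746432), ∇h = (4.713984, 7.492608) → (0.995328, 1.746432) − 0.04·(4.713984, 7.492608) = (0.80676864, 1.44672768)

(0.80676864, 1.44672768)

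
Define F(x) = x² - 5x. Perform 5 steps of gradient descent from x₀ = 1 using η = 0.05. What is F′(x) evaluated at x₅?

F′(x) = 2x - 5
x₁ = 1 − 0.05·(-3) = 1.15
x₂ = 1.15 − 0.05·(-2.7) = 1.285
x₃ = 1.285 − 0.05·(-2.43) = 1.4065
x₄ = 1.4065 − 0.05·(-2.187) = 1.51585
x₅ = 1.51585 − 0.05·(-1.9683) = 1.614265
F′(x) at (1.614265) = -1.77147

-1.77147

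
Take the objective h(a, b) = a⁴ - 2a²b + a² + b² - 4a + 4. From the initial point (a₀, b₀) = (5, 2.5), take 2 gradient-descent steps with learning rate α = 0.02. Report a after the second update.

0.59892224

∇h = (4a³ - 4ab + 2a - 4, -2a² + 2b)
(a₁, b₁) = (5, 2.5) − 0.02·(456, -45) = (-4.12, 3.4)
(a₂, b₂) = (-4.12, 3.4) − 0.02·(-235.946112, -27.1488) = (0.59892224, 3.942976)
a = 0.59892224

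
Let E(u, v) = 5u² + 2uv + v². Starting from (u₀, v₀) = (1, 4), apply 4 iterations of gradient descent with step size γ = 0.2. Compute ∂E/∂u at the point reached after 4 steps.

27.3696

∇E = (10u + 2v, 2u + 2v)
Step 1: at (1, 4), ∇E = (18, 10) → (1, 4) − 0.2·(18, 10) = (-2.6, 2)
Step 2: at (-2.6, 2), ∇E = (-22, -1.2) → (-2.6, 2) − 0.2·(-22, -1.2) = (1.8, 2.24)
Step 3: at (1.8, 2.24), ∇E = (22.48, 8.08) → (1.8, 2.24) − 0.2·(22.48, 8.08) = (-2.696, 0.624)
Step 4: at (-2.696, 0.624), ∇E = (-25.712, -4.144) → (-2.696, 0.624) − 0.2·(-25.712, -4.144) = (2.4464, 1.4528)
∂E/∂u at (2.4464, 1.4528) = 27.3696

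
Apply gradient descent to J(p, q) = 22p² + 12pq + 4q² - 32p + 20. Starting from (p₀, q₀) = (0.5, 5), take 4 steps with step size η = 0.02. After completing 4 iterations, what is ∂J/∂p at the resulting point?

∇J = (44p + 12q - 32, 12p + 8q)
Step 1: at (0.5, 5), ∇J = (50, 46) → (0.5, 5) − 0.02·(50, 46) = (-0.5, 4.08)
Step 2: at (-0.5, 4.08), ∇J = (-5.04, 26.64) → (-0.5, 4.08) − 0.02·(-5.04, 26.64) = (-0.3992, 3.5472)
Step 3: at (-0.3992, 3.5472), ∇J = (-6.9984, 23.5872) → (-0.3992, 3.5472) − 0.02·(-6.9984, 23.5872) = (-0.259232, 3.075456)
Step 4: at (-0.259232, 3.075456), ∇J = (-6.500736, 21.492864) → (-0.259232, 3.075456) − 0.02·(-6.500736, 21.492864) = (-0.12921728, 2.64559872)
∂J/∂p at (-0.12921728, 2.64559872) = -5.93837568

-5.93837568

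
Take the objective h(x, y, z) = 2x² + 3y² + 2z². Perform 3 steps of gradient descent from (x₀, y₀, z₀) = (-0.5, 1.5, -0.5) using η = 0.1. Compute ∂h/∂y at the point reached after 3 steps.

∇h = (4x, 6y, 4z)
Step 1: at (-0.5, 1.5, -0.5), ∇h = (-2, 9, -2) → (-0.5, 1.5, -0.5) − 0.1·(-2, 9, -2) = (-0.3, 0.6, -0.3)
Step 2: at (-0.3, 0.6, -0.3), ∇h = (-1.2, 3.6, -1.2) → (-0.3, 0.6, -0.3) − 0.1·(-1.2, 3.6, -1.2) = (-0.18, 0.24, -0.18)
Step 3: at (-0.18, 0.24, -0.18), ∇h = (-0.72, 1.44, -0.72) → (-0.18, 0.24, -0.18) − 0.1·(-0.72, 1.44, -0.72) = (-0.108, 0.096, -0.108)
∂h/∂y at (-0.108, 0.096, -0.108) = 0.576

0.576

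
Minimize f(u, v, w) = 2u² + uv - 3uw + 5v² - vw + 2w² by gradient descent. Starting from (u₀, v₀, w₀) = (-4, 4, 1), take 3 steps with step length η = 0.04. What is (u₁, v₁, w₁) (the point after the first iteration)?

(-3.4, 2.6, 0.52)

∇f = (4u + v - 3w, u + 10v - w, -3u - v + 4w)
(u₁, v₁, w₁) = (-4, 4, 1) − 0.04·(-15, 35, 12) = (-3.4, 2.6, 0.52)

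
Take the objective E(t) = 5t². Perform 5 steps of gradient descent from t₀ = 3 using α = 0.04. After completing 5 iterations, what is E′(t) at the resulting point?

2.3328

E′(t) = 10t
Step 1: E′(3) = 30; t₁ = 3 − 0.04·30 = 1.8
Step 2: E′(1.8) = 18; t₂ = 1.8 − 0.04·18 = 1.08
Step 3: E′(1.08) = 10.8; t₃ = 1.08 − 0.04·10.8 = 0.648
Step 4: E′(0.648) = 6.48; t₄ = 0.648 − 0.04·6.48 = 0.3888
Step 5: E′(0.3888) = 3.888; t₅ = 0.3888 − 0.04·3.888 = 0.23328
E′(t) at (0.23328) = 2.3328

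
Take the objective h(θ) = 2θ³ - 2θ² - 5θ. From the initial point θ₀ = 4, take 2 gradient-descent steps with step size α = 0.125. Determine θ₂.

h′(θ) = 6θ² - 4θ - 5
Step 1: h′(4) = 75; θ₁ = 4 − 0.125·75 = -5.375
Step 2: h′(-5.375) = 189.84375; θ₂ = -5.375 − 0.125·189.84375 = -29.10546875

-29.10546875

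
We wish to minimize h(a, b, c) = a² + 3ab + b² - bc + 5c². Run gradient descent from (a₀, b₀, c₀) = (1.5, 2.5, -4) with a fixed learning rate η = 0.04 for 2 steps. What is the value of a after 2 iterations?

0.7584

∇h = (2a + 3b, 3a + 2b - c, -b + 10c)
(a₁, b₁, c₁) = (1.5, 2.5, -4) − 0.04·(10.5, 13.5, -42.5) = (1.08, 1.96, -2.3)
(a₂, b₂, c₂) = (1.08, 1.96, -2.3) − 0.04·(8.04, 9.46, -24.96) = (0.7584, 1.5816, -1.3016)
a = 0.7584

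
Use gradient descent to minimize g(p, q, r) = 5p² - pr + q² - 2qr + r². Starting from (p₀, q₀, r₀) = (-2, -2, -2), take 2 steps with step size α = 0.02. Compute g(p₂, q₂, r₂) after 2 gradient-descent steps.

∇g = (10p - r, 2q - 2r, -p - 2q + 2r)
Step 1: at (-2, -2, -2), ∇g = (-18, 0, 2) → (-2, -2, -2) − 0.02·(-18, 0, 2) = (-1.64, -2, -2.04)
Step 2: at (-1.64, -2, -2.04), ∇g = (-14.36, 0.08, 1.56) → (-1.64, -2, -2.04) − 0.02·(-14.36, 0.08, 1.56) = (-1.3528, -2.0016, -2.0712)
g(-1.3528, -2.0016, -2.0712) = 6.353264

6.353264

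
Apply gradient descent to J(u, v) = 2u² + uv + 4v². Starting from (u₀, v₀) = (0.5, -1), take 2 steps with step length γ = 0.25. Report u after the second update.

∇J = (4u + v, u + 8v)
Step 1: at (0.5, -1), ∇J = (1, -7.5) → (0.5, -1) − 0.25·(1, -7.5) = (0.25, 0.875)
Step 2: at (0.25, 0.875), ∇J = (1.875, 7.25) → (0.25, 0.875) − 0.25·(1.875, 7.25) = (-0.21875, -0.9375)
u = -0.21875

-0.21875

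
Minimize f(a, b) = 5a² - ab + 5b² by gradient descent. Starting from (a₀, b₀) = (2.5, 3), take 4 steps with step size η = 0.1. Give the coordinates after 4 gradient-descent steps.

(0.00025, 0.0003)

∇f = (10a - b, -a + 10b)
Step 1: at (2.5, 3), ∇f = (22, 27.5) → (2.5, 3) − 0.1·(22, 27.5) = (0.3, 0.25)
Step 2: at (0.3, 0.25), ∇f = (2.75, 2.2) → (0.3, 0.25) − 0.1·(2.75, 2.2) = (0.025, 0.03)
Step 3: at (0.025, 0.03), ∇f = (0.22, 0.275) → (0.025, 0.03) − 0.1·(0.22, 0.275) = (0.003, 0.0025)
Step 4: at (0.003, 0.0025), ∇f = (0.0275, 0.022) → (0.003, 0.0025) − 0.1·(0.0275, 0.022) = (0.00025, 0.0003)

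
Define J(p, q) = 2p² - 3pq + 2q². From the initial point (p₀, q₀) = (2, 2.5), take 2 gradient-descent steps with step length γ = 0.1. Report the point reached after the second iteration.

∇J = (4p - 3q, -3p + 4q)
(p₁, q₁) = (2, 2.5) − 0.1·(0.5, 4) = (1.95, 2.1)
(p₂, q₂) = (1.95, 2.1) − 0.1·(1.5, 2.55) = (1.8, 1.845)

(1.8, 1.845)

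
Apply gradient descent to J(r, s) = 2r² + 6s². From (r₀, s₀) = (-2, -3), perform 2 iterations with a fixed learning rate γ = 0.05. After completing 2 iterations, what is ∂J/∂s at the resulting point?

∇J = (4r, 12s)
Step 1: at (-2, -3), ∇J = (-8, -36) → (-2, -3) − 0.05·(-8, -36) = (-1.6, -1.2)
Step 2: at (-1.6, -1.2), ∇J = (-6.4, -14.4) → (-1.6, -1.2) − 0.05·(-6.4, -14.4) = (-1.28, -0.48)
∂J/∂s at (-1.28, -0.48) = -5.76

-5.76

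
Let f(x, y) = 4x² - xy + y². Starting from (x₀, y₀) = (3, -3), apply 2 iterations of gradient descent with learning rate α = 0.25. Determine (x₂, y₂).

∇f = (8x - y, -x + 2y)
(x₁, y₁) = (3, -3) − 0.25·(27, -9) = (-3.75, -0.75)
(x₂, y₂) = (-3.75, -0.75) − 0.25·(-29.25, 2.25) = (3.5625, -1.3125)

(3.5625, -1.3125)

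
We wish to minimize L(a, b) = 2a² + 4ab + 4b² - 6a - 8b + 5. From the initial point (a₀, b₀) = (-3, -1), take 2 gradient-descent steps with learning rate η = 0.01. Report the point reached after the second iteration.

(-2.58, -0.4712)

∇L = (4a + 4b - 6, 4a + 8b - 8)
Step 1: at (-3, -1), ∇L = (-22, -28) → (-3, -1) − 0.01·(-22, -28) = (-2.78, -0.72)
Step 2: at (-2.78, -0.72), ∇L = (-20, -24.88) → (-2.78, -0.72) − 0.01·(-20, -24.88) = (-2.58, -0.4712)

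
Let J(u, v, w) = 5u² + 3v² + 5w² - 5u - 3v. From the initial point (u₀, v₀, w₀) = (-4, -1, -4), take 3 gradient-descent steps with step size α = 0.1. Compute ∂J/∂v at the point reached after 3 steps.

∇J = (10u - 5, 6v - 3, 10w)
Step 1: at (-4, -1, -4), ∇J = (-45, -9, -40) → (-4, -1, -4) − 0.1·(-45, -9, -40) = (0.5, -0.1, 0)
Step 2: at (0.5, -0.1, 0), ∇J = (0, -3.6, 0) → (0.5, -0.1, 0) − 0.1·(0, -3.6, 0) = (0.5, 0.26, 0)
Step 3: at (0.5, 0.26, 0), ∇J = (0, -1.44, 0) → (0.5, 0.26, 0) − 0.1·(0, -1.44, 0) = (0.5, 0.404, 0)
∂J/∂v at (0.5, 0.404, 0) = -0.576

-0.576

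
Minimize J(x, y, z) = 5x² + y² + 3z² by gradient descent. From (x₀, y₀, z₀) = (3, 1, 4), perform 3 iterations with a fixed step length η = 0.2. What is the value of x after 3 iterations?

∇J = (10x, 2y, 6z)
Step 1: at (3, 1, 4), ∇J = (30, 2, 24) → (3, 1, 4) − 0.2·(30, 2, 24) = (-3, 0.6, -0.8)
Step 2: at (-3, 0.6, -0.8), ∇J = (-30, 1.2, -4.8) → (-3, 0.6, -0.8) − 0.2·(-30, 1.2, -4.8) = (3, 0.36, 0.16)
Step 3: at (3, 0.36, 0.16), ∇J = (30, 0.72, 0.96) → (3, 0.36, 0.16) − 0.2·(30, 0.72, 0.96) = (-3, 0.216, -0.032)
x = -3

-3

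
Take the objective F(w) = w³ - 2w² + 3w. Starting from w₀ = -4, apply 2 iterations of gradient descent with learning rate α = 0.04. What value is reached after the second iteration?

F′(w) = 3w² - 4w + 3
w₁ = -4 − 0.04·67 = -6.68
w₂ = -6.68 − 0.04·163.5872 = -13.223488

-13.223488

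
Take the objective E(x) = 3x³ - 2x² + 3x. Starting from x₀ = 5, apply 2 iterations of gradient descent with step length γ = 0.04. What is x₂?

E′(x) = 9x² - 4x + 3
Step 1: E′(5) = 208; x₁ = 5 − 0.04·208 = -3.32
Step 2: E′(-3.32) = 115.4816; x₂ = -3.32 − 0.04·115.4816 = -7.939264

-7.939264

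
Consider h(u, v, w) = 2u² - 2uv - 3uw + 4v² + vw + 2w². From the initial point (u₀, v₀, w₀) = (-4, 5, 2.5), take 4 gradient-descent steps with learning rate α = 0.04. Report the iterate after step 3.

∇h = (4u - 2v - 3w, -2u + 8v + w, -3u + v + 4w)
(u₁, v₁, w₁) = (-4, 5, 2.5) − 0.04·(-33.5, 50.5, 27) = (-2.66, 2.98, 1.42)
(u₂, v₂, w₂) = (-2.66, 2.98, 1.42) − 0.04·(-20.86, 30.58, 16.64) = (-1.8256, 1.7568, 0.7544)
(u₃, v₃, w₃) = (-1.8256, 1.7568, 0.7544) − 0.04·(-13.0792, 18.46, 10.2512) = (-1.302432, 1.0184, 0.344352)

(-1.302432, 1.0184, 0.344352)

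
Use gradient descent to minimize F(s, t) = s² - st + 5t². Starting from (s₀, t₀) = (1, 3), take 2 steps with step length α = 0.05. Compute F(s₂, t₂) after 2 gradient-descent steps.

∇F = (2s - t, -s + 10t)
(s₁, t₁) = (1, 3) − 0.05·(-1, 29) = (1.05, 1.55)
(s₂, t₂) = (1.05, 1.55) − 0.05·(0.55, 14.45) = (1.0225, 0.8275)
F(1.0225, 0.8275) = 3.62316875

3.62316875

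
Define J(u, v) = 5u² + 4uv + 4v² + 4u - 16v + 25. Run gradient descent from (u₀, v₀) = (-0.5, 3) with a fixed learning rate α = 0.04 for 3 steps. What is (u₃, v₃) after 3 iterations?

(-1.286112, 2.640192)

∇J = (10u + 4v + 4, 4u + 8v - 16)
Step 1: at (-0.5, 3), ∇J = (11, 6) → (-0.5, 3) − 0.04·(11, 6) = (-0.94, 2.76)
Step 2: at (-0.94, 2.76), ∇J = (5.64, 2.32) → (-0.94, 2.76) − 0.04·(5.64, 2.32) = (-1.1656, 2.6672)
Step 3: at (-1.1656, 2.6672), ∇J = (3.0128, 0.6752) → (-1.1656, 2.6672) − 0.04·(3.0128, 0.6752) = (-1.286112, 2.640192)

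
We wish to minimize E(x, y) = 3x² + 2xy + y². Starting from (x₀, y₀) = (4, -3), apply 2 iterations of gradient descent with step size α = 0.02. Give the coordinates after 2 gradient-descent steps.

(3.3248, -3.064)

∇E = (6x + 2y, 2x + 2y)
(x₁, y₁) = (4, -3) − 0.02·(18, 2) = (3.64, -3.04)
(x₂, y₂) = (3.64, -3.04) − 0.02·(15.76, 1.2) = (3.3248, -3.064)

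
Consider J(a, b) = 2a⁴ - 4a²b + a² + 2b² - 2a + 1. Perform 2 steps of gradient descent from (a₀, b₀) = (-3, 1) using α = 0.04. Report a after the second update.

∇J = (8a³ - 8ab + 2a - 2, -4a² + 4b)
Step 1: at (-3, 1), ∇J = (-200, -32) → (-3, 1) − 0.04·(-200, -32) = (5, 2.28)
Step 2: at (5, 2.28), ∇J = (916.8, -90.88) → (5, 2.28) − 0.04·(916.8, -90.88) = (-31.672, 5.9152)
a = -31.672

-31.672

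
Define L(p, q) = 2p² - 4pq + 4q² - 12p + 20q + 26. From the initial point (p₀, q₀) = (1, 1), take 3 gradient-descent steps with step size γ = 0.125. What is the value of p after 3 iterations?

1.75

∇L = (4p - 4q - 12, -4p + 8q + 20)
(p₁, q₁) = (1, 1) − 0.125·(-12, 24) = (2.5, -2)
(p₂, q₂) = (2.5, -2) − 0.125·(6, -6) = (1.75, -1.25)
(p₃, q₃) = (1.75, -1.25) − 0.125·(0, 3) = (1.75, -1.625)
p = 1.75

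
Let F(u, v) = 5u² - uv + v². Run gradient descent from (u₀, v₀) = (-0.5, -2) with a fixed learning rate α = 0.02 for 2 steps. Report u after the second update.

-0.3906

∇F = (10u - v, -u + 2v)
(u₁, v₁) = (-0.5, -2) − 0.02·(-3, -3.5) = (-0.44, -1.93)
(u₂, v₂) = (-0.44, -1.93) − 0.02·(-2.47, -3.42) = (-0.3906, -1.8616)
u = -0.3906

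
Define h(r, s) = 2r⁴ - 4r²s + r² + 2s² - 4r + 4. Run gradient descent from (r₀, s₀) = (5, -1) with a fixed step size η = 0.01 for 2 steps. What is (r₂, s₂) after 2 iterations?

∇h = (8r³ - 8rs + 2r - 4, -4r² + 4s)
(r₁, s₁) = (5, -1) − 0.01·(1046, -104) = (-5.46, 0.04)
(r₂, s₂) = (-5.46, 0.04) − 0.01·(-1315.343488, -119.0864) = (7.69343488, 1.230864)

(7.69343488, 1.230864)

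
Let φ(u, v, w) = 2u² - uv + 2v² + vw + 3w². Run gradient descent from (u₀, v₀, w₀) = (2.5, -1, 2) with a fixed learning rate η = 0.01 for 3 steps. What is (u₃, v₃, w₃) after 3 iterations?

∇φ = (4u - v, -u + 4v + w, v + 6w)
(u₁, v₁, w₁) = (2.5, -1, 2) − 0.01·(11, -4.5, 11) = (2.39, -0.955, 1.89)
(u₂, v₂, w₂) = (2.39, -0.955, 1.89) − 0.01·(10.515, -4.32, 10.385) = (2.28485, -0.9118, 1.78615)
(u₃, v₃, w₃) = (2.28485, -0.9118, 1.78615) − 0.01·(10.0512, -4.1459, 9.8051) = (2.184338, -0.870341, 1.688099)

(2.184338, -0.870341, 1.688099)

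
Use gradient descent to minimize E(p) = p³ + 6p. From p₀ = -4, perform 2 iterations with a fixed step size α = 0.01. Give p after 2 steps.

-5.218348

E′(p) = 3p² + 6
Step 1: E′(-4) = 54; p₁ = -4 − 0.01·54 = -4.54
Step 2: E′(-4.54) = 67.8348; p₂ = -4.54 − 0.01·67.8348 = -5.218348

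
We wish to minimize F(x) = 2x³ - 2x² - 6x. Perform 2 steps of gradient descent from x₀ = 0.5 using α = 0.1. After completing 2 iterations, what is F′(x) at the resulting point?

F′(x) = 6x² - 4x - 6
Step 1: F′(0.5) = -6.5; x₁ = 0.5 − 0.1·(-6.5) = 1.15
Step 2: F′(1.15) = -2.665; x₂ = 1.15 − 0.1·(-2.665) = 1.4165
F′(x) at (1.4165) = 0.3728335

0.3728335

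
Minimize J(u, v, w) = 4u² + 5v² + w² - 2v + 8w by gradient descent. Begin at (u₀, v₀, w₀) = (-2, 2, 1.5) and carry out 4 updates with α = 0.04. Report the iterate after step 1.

∇J = (8u, 10v - 2, 2w + 8)
(u₁, v₁, w₁) = (-2, 2, 1.5) − 0.04·(-16, 18, 11) = (-1.36, 1.28, 1.06)

(-1.36, 1.28, 1.06)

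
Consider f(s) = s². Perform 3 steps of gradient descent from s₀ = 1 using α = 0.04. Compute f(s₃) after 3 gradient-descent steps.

f′(s) = 2s
s₁ = 1 − 0.04·2 = 0.92
s₂ = 0.92 − 0.04·1.84 = 0.8464
s₃ = 0.8464 − 0.04·1.6928 = 0.778688
f(0.778688) = 0.606355001344

0.606355001344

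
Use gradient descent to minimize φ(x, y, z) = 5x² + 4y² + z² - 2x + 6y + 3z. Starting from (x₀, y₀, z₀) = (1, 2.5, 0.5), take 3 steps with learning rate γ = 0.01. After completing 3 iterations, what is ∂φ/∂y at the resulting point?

20.245888

∇φ = (10x - 2, 8y + 6, 2z + 3)
Step 1: at (1, 2.5, 0.5), ∇φ = (8, 26, 4) → (1, 2.5, 0.5) − 0.01·(8, 26, 4) = (0.92, 2.24, 0.46)
Step 2: at (0.92, 2.24, 0.46), ∇φ = (7.2, 23.92, 3.92) → (0.92, 2.24, 0.46) − 0.01·(7.2, 23.92, 3.92) = (0.848, 2.0008, 0.4208)
Step 3: at (0.848, 2.0008, 0.4208), ∇φ = (6.48, 22.0064, 3.8416) → (0.848, 2.0008, 0.4208) − 0.01·(6.48, 22.0064, 3.8416) = (0.7832, 1.780736, 0.382384)
∂φ/∂y at (0.7832, 1.780736, 0.382384) = 20.245888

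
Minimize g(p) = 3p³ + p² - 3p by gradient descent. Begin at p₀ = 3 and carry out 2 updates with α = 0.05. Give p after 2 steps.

-1.578

g′(p) = 9p² + 2p - 3
Step 1: g′(3) = 84; p₁ = 3 − 0.05·84 = -1.2
Step 2: g′(-1.2) = 7.56; p₂ = -1.2 − 0.05·7.56 = -1.578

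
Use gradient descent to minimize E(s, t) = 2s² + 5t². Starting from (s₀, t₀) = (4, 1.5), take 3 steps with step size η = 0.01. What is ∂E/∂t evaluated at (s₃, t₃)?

10.935

∇E = (4s, 10t)
(s₁, t₁) = (4, 1.5) − 0.01·(16, 15) = (3.84, 1.35)
(s₂, t₂) = (3.84, 1.35) − 0.01·(15.36, 13.5) = (3.6864, 1.215)
(s₃, t₃) = (3.6864, 1.215) − 0.01·(14.7456, 12.15) = (3.538944, 1.0935)
∂E/∂t at (3.538944, 1.0935) = 10.935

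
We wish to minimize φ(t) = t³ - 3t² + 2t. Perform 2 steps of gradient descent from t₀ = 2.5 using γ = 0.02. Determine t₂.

φ′(t) = 3t² - 6t + 2
t₁ = 2.5 − 0.02·5.75 = 2.385
t₂ = 2.385 − 0.02·4.754675 = 2.2899065

2.2899065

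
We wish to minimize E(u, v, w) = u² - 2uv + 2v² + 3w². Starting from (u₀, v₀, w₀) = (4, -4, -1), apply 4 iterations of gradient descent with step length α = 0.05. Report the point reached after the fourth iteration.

∇E = (2u - 2v, -2u + 4v, 6w)
(u₁, v₁, w₁) = (4, -4, -1) − 0.05·(16, -24, -6) = (3.2, -2.8, -0.7)
(u₂, v₂, w₂) = (3.2, -2.8, -0.7) − 0.05·(12, -17.6, -4.2) = (2.6, -1.92, -0.49)
(u₃, v₃, w₃) = (2.6, -1.92, -0.49) − 0.05·(9.04, -12.88, -2.94) = (2.148, -1.276, -0.343)
(u₄, v₄, w₄) = (2.148, -1.276, -0.343) − 0.05·(6.848, -9.4, -2.058) = (1.8056, -0.806, -0.2401)

(1.8056, -0.806, -0.2401)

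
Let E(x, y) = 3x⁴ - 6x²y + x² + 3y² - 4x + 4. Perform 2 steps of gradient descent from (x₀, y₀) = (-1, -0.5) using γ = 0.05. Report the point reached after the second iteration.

(0.3692, -0.023)

∇E = (12x³ - 12xy + 2x - 4, -6x² + 6y)
Step 1: at (-1, -0.5), ∇E = (-24, -9) → (-1, -0.5) − 0.05·(-24, -9) = (0.2, -0.05)
Step 2: at (0.2, -0.05), ∇E = (-3.384, -0.54) → (0.2, -0.05) − 0.05·(-3.384, -0.54) = (0.3692, -0.023)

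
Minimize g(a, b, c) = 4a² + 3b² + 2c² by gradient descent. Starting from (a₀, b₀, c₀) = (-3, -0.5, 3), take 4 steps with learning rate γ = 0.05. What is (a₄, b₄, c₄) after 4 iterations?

(-0.3888, -0.12005, 1.2288)

∇g = (8a, 6b, 4c)
Step 1: at (-3, -0.5, 3), ∇g = (-24, -3, 12) → (-3, -0.5, 3) − 0.05·(-24, -3, 12) = (-1.8, -0.35, 2.4)
Step 2: at (-1.8, -0.35, 2.4), ∇g = (-14.4, -2.1, 9.6) → (-1.8, -0.35, 2.4) − 0.05·(-14.4, -2.1, 9.6) = (-1.08, -0.245, 1.92)
Step 3: at (-1.08, -0.245, 1.92), ∇g = (-8.64, -1.47, 7.68) → (-1.08, -0.245, 1.92) − 0.05·(-8.64, -1.47, 7.68) = (-0.648, -0.1715, 1.536)
Step 4: at (-0.648, -0.1715, 1.536), ∇g = (-5.184, -1.029, 6.144) → (-0.648, -0.1715, 1.536) − 0.05·(-5.184, -1.029, 6.144) = (-0.3888, -0.12005, 1.2288)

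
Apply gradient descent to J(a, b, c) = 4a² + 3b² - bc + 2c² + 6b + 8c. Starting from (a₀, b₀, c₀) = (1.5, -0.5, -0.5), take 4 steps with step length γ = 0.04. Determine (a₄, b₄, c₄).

∇J = (8a, 6b - c + 6, -b + 4c + 8)
(a₁, b₁, c₁) = (1.5, -0.5, -0.5) − 0.04·(12, 3.5, 6.5) = (1.02, -0.64, -0.76)
(a₂, b₂, c₂) = (1.02, -0.64, -0.76) − 0.04·(8.16, 2.92, 5.6) = (0.6936, -0.7568, -0.984)
(a₃, b₃, c₃) = (0.6936, -0.7568, -0.984) − 0.04·(5.5488, 2.4432, 4.8208) = (0.471648, -0.854528, -1.176832)
(a₄, b₄, c₄) = (0.471648, -0.854528, -1.176832) − 0.04·(3.773184, 2.049664, 4.1472) = (0.32072064, -0.93651456, -1.34272)

(0.32072064, -0.93651456, -1.34272)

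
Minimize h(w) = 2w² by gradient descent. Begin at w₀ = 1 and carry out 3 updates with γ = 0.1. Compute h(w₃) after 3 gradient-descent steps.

0.093312

h′(w) = 4w
w₁ = 1 − 0.1·4 = 0.6
w₂ = 0.6 − 0.1·2.4 = 0.36
w₃ = 0.36 − 0.1·1.44 = 0.216
h(0.216) = 0.093312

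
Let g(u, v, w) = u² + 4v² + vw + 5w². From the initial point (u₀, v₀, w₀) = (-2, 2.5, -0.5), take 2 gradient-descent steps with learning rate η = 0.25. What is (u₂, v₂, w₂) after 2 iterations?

(-0.5, 2.34375, 0.40625)

∇g = (2u, 8v + w, v + 10w)
(u₁, v₁, w₁) = (-2, 2.5, -0.5) − 0.25·(-4, 19.5, -2.5) = (-1, -2.375, 0.125)
(u₂, v₂, w₂) = (-1, -2.375, 0.125) − 0.25·(-2, -18.875, -1.125) = (-0.5, 2.34375, 0.40625)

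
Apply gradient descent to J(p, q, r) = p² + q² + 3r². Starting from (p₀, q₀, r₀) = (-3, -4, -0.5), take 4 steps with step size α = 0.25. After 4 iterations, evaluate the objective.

∇J = (2p, 2q, 6r)
Step 1: at (-3, -4, -0.5), ∇J = (-6, -8, -3) → (-3, -4, -0.5) − 0.25·(-6, -8, -3) = (-1.5, -2, 0.25)
Step 2: at (-1.5, -2, 0.25), ∇J = (-3, -4, 1.5) → (-1.5, -2, 0.25) − 0.25·(-3, -4, 1.5) = (-0.75, -1, -0.125)
Step 3: at (-0.75, -1, -0.125), ∇J = (-1.5, -2, -0.75) → (-0.75, -1, -0.125) − 0.25·(-1.5, -2, -0.75) = (-0.375, -0.5, 0.0625)
Step 4: at (-0.375, -0.5, 0.0625), ∇J = (-0.75, -1, 0.375) → (-0.375, -0.5, 0.0625) − 0.25·(-0.75, -1, 0.375) = (-0.1875, -0.25, -0.03125)
J(-0.1875, -0.25, -0.03125) = 0.1005859375

0.1005859375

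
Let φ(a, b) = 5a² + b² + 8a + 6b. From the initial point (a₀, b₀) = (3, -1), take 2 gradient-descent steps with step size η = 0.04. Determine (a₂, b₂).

(0.568, -1.3072)

∇φ = (10a + 8, 2b + 6)
(a₁, b₁) = (3, -1) − 0.04·(38, 4) = (1.48, -1.16)
(a₂, b₂) = (1.48, -1.16) − 0.04·(22.8, 3.68) = (0.568, -1.3072)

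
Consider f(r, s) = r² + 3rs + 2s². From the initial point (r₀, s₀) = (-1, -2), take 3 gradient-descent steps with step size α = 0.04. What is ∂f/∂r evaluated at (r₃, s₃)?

∇f = (2r + 3s, 3r + 4s)
(r₁, s₁) = (-1, -2) − 0.04·(-8, -11) = (-0.68, -1.56)
(r₂, s₂) = (-0.68, -1.56) − 0.04·(-6.04, -8.28) = (-0.4384, -1.2288)
(r₃, s₃) = (-0.4384, -1.2288) − 0.04·(-4.5632, -6.2304) = (-0.255872, -0.979584)
∂f/∂r at (-0.255872, -0.979584) = -3.450496

-3.450496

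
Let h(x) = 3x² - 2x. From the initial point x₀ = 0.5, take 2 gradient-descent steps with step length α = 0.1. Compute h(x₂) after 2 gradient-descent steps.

h′(x) = 6x - 2
Step 1: h′(0.5) = 1; x₁ = 0.5 − 0.1·1 = 0.4
Step 2: h′(0.4) = 0.4; x₂ = 0.4 − 0.1·0.4 = 0.36
h(0.36) = -0.3312

-0.3312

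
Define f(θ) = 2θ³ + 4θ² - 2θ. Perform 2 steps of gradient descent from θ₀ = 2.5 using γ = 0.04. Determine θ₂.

f′(θ) = 6θ² + 8θ - 2
Step 1: f′(2.5) = 55.5; θ₁ = 2.5 − 0.04·55.5 = 0.28
Step 2: f′(0.28) = 0.7104; θ₂ = 0.28 − 0.04·0.7104 = 0.251584

0.251584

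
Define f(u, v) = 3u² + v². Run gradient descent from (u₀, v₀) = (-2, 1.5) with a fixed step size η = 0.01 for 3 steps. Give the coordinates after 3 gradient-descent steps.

∇f = (6u, 2v)
Step 1: at (-2, 1.5), ∇f = (-12, 3) → (-2, 1.5) − 0.01·(-12, 3) = (-1.88, 1.47)
Step 2: at (-1.88, 1.47), ∇f = (-11.28, 2.94) → (-1.88, 1.47) − 0.01·(-11.28, 2.94) = (-1.7672, 1.4406)
Step 3: at (-1.7672, 1.4406), ∇f = (-10.6032, 2.8812) → (-1.7672, 1.4406) − 0.01·(-10.6032, 2.8812) = (-1.661168, 1.411788)

(-1.661168, 1.411788)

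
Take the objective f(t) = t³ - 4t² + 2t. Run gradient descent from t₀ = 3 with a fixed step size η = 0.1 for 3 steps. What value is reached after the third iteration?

f′(t) = 3t² - 8t + 2
Step 1: f′(3) = 5; t₁ = 3 − 0.1·5 = 2.5
Step 2: f′(2.5) = 0.75; t₂ = 2.5 − 0.1·0.75 = 2.425
Step 3: f′(2.425) = 0.241875; t₃ = 2.425 − 0.1·0.241875 = 2.4008125

2.4008125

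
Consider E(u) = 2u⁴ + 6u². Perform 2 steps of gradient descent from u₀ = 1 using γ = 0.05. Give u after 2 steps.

0

E′(u) = 8u³ + 12u
Step 1: E′(1) = 20; u₁ = 1 − 0.05·20 = 0
Step 2: E′(0) = 0; u₂ = 0 − 0.05·0 = 0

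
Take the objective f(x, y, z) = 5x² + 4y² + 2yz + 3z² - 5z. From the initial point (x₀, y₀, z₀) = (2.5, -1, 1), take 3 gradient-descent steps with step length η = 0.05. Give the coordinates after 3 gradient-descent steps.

(0.3125, -0.4205, 1.041)

∇f = (10x, 8y + 2z, 2y + 6z - 5)
(x₁, y₁, z₁) = (2.5, -1, 1) − 0.05·(25, -6, -1) = (1.25, -0.7, 1.05)
(x₂, y₂, z₂) = (1.25, -0.7, 1.05) − 0.05·(12.5, -3.5, -0.1) = (0.625, -0.525, 1.055)
(x₃, y₃, z₃) = (0.625, -0.525, 1.055) − 0.05·(6.25, -2.09, 0.28) = (0.3125, -0.4205, 1.041)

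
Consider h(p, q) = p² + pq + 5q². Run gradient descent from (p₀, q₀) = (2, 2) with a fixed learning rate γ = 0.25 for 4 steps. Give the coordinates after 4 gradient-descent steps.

(1.6328125, 12.1328125)

∇h = (2p + q, p + 10q)
Step 1: at (2, 2), ∇h = (6, 22) → (2, 2) − 0.25·(6, 22) = (0.5, -3.5)
Step 2: at (0.5, -3.5), ∇h = (-2.5, -34.5) → (0.5, -3.5) − 0.25·(-2.5, -34.5) = (1.125, 5.125)
Step 3: at (1.125, 5.125), ∇h = (7.375, 52.375) → (1.125, 5.125) − 0.25·(7.375, 52.375) = (-0.71875, -7.96875)
Step 4: at (-0.71875, -7.96875), ∇h = (-9.40625, -80.40625) → (-0.71875, -7.96875) − 0.25·(-9.40625, -80.40625) = (1.6328125, 12.1328125)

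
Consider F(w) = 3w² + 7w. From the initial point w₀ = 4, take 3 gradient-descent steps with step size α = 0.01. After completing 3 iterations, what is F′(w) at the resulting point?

F′(w) = 6w + 7
Step 1: F′(4) = 31; w₁ = 4 − 0.01·31 = 3.69
Step 2: F′(3.69) = 29.14; w₂ = 3.69 − 0.01·29.14 = 3.3986
Step 3: F′(3.3986) = 27.3916; w₃ = 3.3986 − 0.01·27.3916 = 3.124684
F′(w) at (3.124684) = 25.748104

25.748104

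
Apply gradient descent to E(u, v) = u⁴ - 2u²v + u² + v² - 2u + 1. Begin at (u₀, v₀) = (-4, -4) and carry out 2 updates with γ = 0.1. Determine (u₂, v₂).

(-9732.2, 168.2)

∇E = (4u³ - 4uv + 2u - 2, -2u² + 2v)
Step 1: at (-4, -4), ∇E = (-330, -40) → (-4, -4) − 0.1·(-330, -40) = (29, 0)
Step 2: at (29, 0), ∇E = (97612, -1682) → (29, 0) − 0.1·(97612, -1682) = (-9732.2, 168.2)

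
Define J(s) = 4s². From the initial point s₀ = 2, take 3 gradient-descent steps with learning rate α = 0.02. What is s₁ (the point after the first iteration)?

J′(s) = 8s
Step 1: J′(2) = 16; s₁ = 2 − 0.02·16 = 1.68

1.68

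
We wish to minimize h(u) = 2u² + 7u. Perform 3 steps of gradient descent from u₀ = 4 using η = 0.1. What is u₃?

-0.508

h′(u) = 4u + 7
u₁ = 4 − 0.1·23 = 1.7
u₂ = 1.7 − 0.1·13.8 = 0.32
u₃ = 0.32 − 0.1·8.28 = -0.508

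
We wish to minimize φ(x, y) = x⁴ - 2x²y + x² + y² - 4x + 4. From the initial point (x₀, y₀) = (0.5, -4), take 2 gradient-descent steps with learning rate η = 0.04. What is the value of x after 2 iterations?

0.25011968

∇φ = (4x³ - 4xy + 2x - 4, -2x² + 2y)
Step 1: at (0.5, -4), ∇φ = (5.5, -8.5) → (0.5, -4) − 0.04·(5.5, -8.5) = (0.28, -3.66)
Step 2: at (0.28, -3.66), ∇φ = (0.747008, -7.4768) → (0.28, -3.66) − 0.04·(0.747008, -7.4768) = (0.25011968, -3.360928)
x = 0.25011968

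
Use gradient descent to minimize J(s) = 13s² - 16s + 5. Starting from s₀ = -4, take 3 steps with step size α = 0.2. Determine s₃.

J′(s) = 26s - 16
s₁ = -4 − 0.2·(-120) = 20
s₂ = 20 − 0.2·504 = -80.8
s₃ = -80.8 − 0.2·(-2116.8) = 342.56

342.56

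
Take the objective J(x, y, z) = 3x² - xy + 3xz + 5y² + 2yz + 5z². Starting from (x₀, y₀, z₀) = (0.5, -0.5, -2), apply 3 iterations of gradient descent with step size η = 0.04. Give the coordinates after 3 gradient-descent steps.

(0.551488, 0.117216, -0.55232)

∇J = (6x - y + 3z, -x + 10y + 2z, 3x + 2y + 10z)
Step 1: at (0.5, -0.5, -2), ∇J = (-2.5, -9.5, -19.5) → (0.5, -0.5, -2) − 0.04·(-2.5, -9.5, -19.5) = (0.6, -0.12, -1.22)
Step 2: at (0.6, -0.12, -1.22), ∇J = (0.06, -4.24, -10.64) → (0.6, -0.12, -1.22) − 0.04·(0.06, -4.24, -10.64) = (0.5976, 0.0496, -0.7944)
Step 3: at (0.5976, 0.0496, -0.7944), ∇J = (1.1528, -1.6904, -6.052) → (0.5976, 0.0496, -0.7944) − 0.04·(1.1528, -1.6904, -6.052) = (0.551488, 0.117216, -0.55232)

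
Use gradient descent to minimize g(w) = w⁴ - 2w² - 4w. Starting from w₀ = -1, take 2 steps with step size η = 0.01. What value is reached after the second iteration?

-0.92301056

g′(w) = 4w³ - 4w - 4
Step 1: g′(-1) = -4; w₁ = -1 − 0.01·(-4) = -0.96
Step 2: g′(-0.96) = -3.698944; w₂ = -0.96 − 0.01·(-3.698944) = -0.92301056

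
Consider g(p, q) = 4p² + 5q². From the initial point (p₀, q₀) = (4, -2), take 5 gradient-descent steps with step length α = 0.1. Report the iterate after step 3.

∇g = (8p, 10q)
(p₁, q₁) = (4, -2) − 0.1·(32, -20) = (0.8, 0)
(p₂, q₂) = (0.8, 0) − 0.1·(6.4, 0) = (0.16, 0)
(p₃, q₃) = (0.16, 0) − 0.1·(1.28, 0) = (0.032, 0)

(0.032, 0)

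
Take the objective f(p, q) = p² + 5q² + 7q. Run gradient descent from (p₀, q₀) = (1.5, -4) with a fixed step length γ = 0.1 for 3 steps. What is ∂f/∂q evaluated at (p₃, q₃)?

0

∇f = (2p, 10q + 7)
Step 1: at (1.5, -4), ∇f = (3, -33) → (1.5, -4) − 0.1·(3, -33) = (1.2, -0.7)
Step 2: at (1.2, -0.7), ∇f = (2.4, 0) → (1.2, -0.7) − 0.1·(2.4, 0) = (0.96, -0.7)
Step 3: at (0.96, -0.7), ∇f = (1.92, 0) → (0.96, -0.7) − 0.1·(1.92, 0) = (0.768, -0.7)
∂f/∂q at (0.768, -0.7) = 0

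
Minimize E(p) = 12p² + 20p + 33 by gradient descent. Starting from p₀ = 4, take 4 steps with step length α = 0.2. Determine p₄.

1006.9824

E′(p) = 24p + 20
p₁ = 4 − 0.2·116 = -19.2
p₂ = -19.2 − 0.2·(-440.8) = 68.96
p₃ = 68.96 − 0.2·1675.04 = -266.048
p₄ = -266.048 − 0.2·(-6365.152) = 1006.9824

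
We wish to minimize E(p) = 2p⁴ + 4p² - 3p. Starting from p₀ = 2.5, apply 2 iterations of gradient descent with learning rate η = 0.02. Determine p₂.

-0.21931136

E′(p) = 8p³ + 8p - 3
Step 1: E′(2.5) = 142; p₁ = 2.5 − 0.02·142 = -0.34
Step 2: E′(-0.34) = -6.034432; p₂ = -0.34 − 0.02·(-6.034432) = -0.21931136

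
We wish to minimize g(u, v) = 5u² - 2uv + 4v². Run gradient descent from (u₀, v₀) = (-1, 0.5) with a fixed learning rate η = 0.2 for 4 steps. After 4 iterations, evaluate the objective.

∇g = (10u - 2v, -2u + 8v)
(u₁, v₁) = (-1, 0.5) − 0.2·(-11, 6) = (1.2, -0.7)
(u₂, v₂) = (1.2, -0.7) − 0.2·(13.4, -8) = (-1.48, 0.9)
(u₃, v₃) = (-1.48, 0.9) − 0.2·(-16.6, 10.16) = (1.84, -1.132)
(u₄, v₄) = (1.84, -1.132) − 0.2·(20.664, -12.736) = (-2.2928, 1.4152)
g(-2.2928, 1.4152) = 40.78536448

40.78536448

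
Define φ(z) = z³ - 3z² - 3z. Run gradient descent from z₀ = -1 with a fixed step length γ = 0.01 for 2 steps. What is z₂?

φ′(z) = 3z² - 6z - 3
Step 1: φ′(-1) = 6; z₁ = -1 − 0.01·6 = -1.06
Step 2: φ′(-1.06) = 6.7308; z₂ = -1.06 − 0.01·6.7308 = -1.127308

-1.127308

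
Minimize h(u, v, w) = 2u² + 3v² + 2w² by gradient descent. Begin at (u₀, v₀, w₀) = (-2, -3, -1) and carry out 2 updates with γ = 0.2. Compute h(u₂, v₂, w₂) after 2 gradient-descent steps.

∇h = (4u, 6v, 4w)
Step 1: at (-2, -3, -1), ∇h = (-8, -18, -4) → (-2, -3, -1) − 0.2·(-8, -18, -4) = (-0.4, 0.6, -0.2)
Step 2: at (-0.4, 0.6, -0.2), ∇h = (-1.6, 3.6, -0.8) → (-0.4, 0.6, -0.2) − 0.2·(-1.6, 3.6, -0.8) = (-0.08, -0.12, -0.04)
h(-0.08, -0.12, -0.04) = 0.0592

0.0592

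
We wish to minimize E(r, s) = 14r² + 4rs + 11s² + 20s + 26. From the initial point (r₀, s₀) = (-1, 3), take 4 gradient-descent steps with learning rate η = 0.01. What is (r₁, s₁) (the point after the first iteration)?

(-0.84, 2.18)

∇E = (28r + 4s, 4r + 22s + 20)
Step 1: at (-1, 3), ∇E = (-16, 82) → (-1, 3) − 0.01·(-16, 82) = (-0.84, 2.18)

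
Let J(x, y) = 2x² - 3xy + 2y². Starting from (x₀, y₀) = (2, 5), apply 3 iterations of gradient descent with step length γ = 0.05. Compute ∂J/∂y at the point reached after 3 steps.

5.884375

∇J = (4x - 3y, -3x + 4y)
(x₁, y₁) = (2, 5) − 0.05·(-7, 14) = (2.35, 4.3)
(x₂, y₂) = (2.35, 4.3) − 0.05·(-3.5, 10.15) = (2.525, 3.7925)
(x₃, y₃) = (2.525, 3.7925) − 0.05·(-1.2775, 7.595) = (2.588875, 3.41275)
∂J/∂y at (2.588875, 3.41275) = 5.884375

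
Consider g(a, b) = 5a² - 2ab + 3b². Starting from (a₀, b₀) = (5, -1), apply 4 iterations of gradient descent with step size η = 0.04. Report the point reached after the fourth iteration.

(0.62702848, 0.16412416)

∇g = (10a - 2b, -2a + 6b)
(a₁, b₁) = (5, -1) − 0.04·(52, -16) = (2.92, -0.36)
(a₂, b₂) = (2.92, -0.36) − 0.04·(29.92, -8) = (1.7232, -0.04)
(a₃, b₃) = (1.7232, -0.04) − 0.04·(17.312, -3.6864) = (1.03072, 0.107456)
(a₄, b₄) = (1.03072, 0.107456) − 0.04·(10.092288, -1.416704) = (0.62702848, 0.16412416)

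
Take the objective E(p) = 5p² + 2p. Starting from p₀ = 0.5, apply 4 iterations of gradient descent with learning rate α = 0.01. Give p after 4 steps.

E′(p) = 10p + 2
p₁ = 0.5 − 0.01·7 = 0.43
p₂ = 0.43 − 0.01·6.3 = 0.367
p₃ = 0.367 − 0.01·5.67 = 0.3103
p₄ = 0.3103 − 0.01·5.103 = 0.25927

0.25927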